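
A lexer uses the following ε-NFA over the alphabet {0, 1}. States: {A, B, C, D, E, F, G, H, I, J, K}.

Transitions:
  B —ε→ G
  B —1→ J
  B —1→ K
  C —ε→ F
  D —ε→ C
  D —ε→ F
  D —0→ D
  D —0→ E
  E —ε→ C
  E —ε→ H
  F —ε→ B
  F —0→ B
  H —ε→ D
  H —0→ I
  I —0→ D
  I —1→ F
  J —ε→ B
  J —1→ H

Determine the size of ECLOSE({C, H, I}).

7

Start with {C, H, I}.
From C via ε: add F.
From H via ε: add D.
From F via ε: add B.
From B via ε: add G.
ε-closure = {B, C, D, F, G, H, I}, which has 7 states.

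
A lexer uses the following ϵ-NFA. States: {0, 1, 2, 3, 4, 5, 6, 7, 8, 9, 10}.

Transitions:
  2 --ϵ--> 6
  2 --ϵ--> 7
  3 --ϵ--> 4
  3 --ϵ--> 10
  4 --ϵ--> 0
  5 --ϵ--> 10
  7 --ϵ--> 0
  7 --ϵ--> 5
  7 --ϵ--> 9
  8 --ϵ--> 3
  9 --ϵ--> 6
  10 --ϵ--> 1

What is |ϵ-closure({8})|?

Start with {8}.
From 8 via ϵ: add 3.
From 3 via ϵ: add 4, 10.
From 4 via ϵ: add 0.
From 10 via ϵ: add 1.
ϵ-closure = {0, 1, 3, 4, 8, 10}, which has 6 states.

6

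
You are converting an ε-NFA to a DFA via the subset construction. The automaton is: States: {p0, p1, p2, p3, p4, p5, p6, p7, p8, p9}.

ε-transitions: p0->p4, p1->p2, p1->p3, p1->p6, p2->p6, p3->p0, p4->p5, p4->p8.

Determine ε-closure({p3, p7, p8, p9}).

Start with {p3, p7, p8, p9}.
From p3 via ε: add p0.
From p0 via ε: add p4.
From p4 via ε: add p5.
No new states can be added; the closed set is {p0, p3, p4, p5, p7, p8, p9}.

{p0, p3, p4, p5, p7, p8, p9}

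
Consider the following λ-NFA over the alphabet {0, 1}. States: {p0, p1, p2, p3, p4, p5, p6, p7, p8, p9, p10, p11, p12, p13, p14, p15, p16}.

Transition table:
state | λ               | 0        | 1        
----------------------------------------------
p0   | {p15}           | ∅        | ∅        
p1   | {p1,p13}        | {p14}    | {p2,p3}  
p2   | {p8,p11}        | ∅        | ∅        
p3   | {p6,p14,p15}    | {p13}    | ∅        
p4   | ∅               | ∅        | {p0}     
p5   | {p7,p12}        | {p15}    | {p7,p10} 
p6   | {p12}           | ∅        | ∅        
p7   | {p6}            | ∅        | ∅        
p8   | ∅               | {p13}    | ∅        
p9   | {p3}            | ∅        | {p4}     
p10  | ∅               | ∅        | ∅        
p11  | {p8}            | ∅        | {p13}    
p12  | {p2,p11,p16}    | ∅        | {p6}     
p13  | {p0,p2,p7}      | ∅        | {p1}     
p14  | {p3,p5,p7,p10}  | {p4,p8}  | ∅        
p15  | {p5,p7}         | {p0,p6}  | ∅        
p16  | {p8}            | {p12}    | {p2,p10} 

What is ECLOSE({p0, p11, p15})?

Start with {p0, p11, p15}.
From p11 via λ: add p8.
From p15 via λ: add p5, p7.
From p5 via λ: add p12.
From p7 via λ: add p6.
From p12 via λ: add p2, p16.
No new states can be added; the closed set is {p0, p2, p5, p6, p7, p8, p11, p12, p15, p16}.

{p0, p2, p5, p6, p7, p8, p11, p12, p15, p16}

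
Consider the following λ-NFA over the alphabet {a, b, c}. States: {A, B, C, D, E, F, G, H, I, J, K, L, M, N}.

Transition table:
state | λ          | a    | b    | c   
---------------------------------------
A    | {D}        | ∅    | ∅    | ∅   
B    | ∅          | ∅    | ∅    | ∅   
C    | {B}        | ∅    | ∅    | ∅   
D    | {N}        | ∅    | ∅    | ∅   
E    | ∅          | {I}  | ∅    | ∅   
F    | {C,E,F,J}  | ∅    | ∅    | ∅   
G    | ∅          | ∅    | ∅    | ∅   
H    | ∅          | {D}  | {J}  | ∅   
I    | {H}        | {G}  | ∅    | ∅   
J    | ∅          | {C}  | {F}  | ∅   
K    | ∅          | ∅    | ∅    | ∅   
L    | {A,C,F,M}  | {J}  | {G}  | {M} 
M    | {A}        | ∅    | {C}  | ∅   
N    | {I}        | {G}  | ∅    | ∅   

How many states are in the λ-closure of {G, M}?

Start with {G, M}.
From M via λ: add A.
From A via λ: add D.
From D via λ: add N.
From N via λ: add I.
From I via λ: add H.
λ-closure = {A, D, G, H, I, M, N}, which has 7 states.

7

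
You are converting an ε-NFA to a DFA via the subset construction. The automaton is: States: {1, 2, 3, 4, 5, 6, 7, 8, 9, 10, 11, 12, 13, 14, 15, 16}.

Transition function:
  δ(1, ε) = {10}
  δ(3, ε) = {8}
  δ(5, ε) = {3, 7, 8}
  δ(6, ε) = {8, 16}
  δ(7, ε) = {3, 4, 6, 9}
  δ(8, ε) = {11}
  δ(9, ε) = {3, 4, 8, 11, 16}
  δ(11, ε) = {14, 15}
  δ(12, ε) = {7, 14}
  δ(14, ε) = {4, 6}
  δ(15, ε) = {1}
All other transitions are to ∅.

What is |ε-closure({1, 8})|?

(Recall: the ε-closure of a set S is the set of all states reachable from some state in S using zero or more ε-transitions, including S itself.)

9

Start with {1, 8}.
From 1 via ε: add 10.
From 8 via ε: add 11.
From 11 via ε: add 14, 15.
From 14 via ε: add 4, 6.
From 6 via ε: add 16.
ε-closure = {1, 4, 6, 8, 10, 11, 14, 15, 16}, which has 9 states.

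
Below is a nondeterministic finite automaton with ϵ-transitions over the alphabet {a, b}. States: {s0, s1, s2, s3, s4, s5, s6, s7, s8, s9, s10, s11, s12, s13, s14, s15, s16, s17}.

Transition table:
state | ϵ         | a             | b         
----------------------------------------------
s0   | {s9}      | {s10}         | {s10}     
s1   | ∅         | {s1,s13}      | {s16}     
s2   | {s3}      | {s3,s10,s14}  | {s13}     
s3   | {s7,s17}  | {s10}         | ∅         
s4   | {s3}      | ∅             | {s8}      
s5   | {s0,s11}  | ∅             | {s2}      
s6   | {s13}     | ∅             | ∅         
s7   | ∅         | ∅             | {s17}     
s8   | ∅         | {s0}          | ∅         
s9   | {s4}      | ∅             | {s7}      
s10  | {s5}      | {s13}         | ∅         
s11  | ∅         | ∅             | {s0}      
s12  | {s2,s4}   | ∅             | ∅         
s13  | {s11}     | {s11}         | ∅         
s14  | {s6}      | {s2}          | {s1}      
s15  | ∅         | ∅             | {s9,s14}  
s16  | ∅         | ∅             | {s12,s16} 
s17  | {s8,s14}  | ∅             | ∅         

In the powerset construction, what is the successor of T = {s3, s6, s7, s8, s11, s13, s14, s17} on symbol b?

{s0, s1, s3, s4, s6, s7, s8, s9, s11, s13, s14, s17}

s7 on b → {s17}.
s11 on b → {s0}.
s14 on b → {s1}.
No b-transition from s3, s6, s8, s13, s17.
Union after reading b: {s0, s1, s17}.
Now take the ϵ-closure:
From s0 via ϵ: add s9.
From s17 via ϵ: add s8, s14.
From s9 via ϵ: add s4.
From s14 via ϵ: add s6.
From s4 via ϵ: add s3.
From s6 via ϵ: add s13.
From s3 via ϵ: add s7.
From s13 via ϵ: add s11.
No new states can be added; the closed set is {s0, s1, s3, s4, s6, s7, s8, s9, s11, s13, s14, s17}.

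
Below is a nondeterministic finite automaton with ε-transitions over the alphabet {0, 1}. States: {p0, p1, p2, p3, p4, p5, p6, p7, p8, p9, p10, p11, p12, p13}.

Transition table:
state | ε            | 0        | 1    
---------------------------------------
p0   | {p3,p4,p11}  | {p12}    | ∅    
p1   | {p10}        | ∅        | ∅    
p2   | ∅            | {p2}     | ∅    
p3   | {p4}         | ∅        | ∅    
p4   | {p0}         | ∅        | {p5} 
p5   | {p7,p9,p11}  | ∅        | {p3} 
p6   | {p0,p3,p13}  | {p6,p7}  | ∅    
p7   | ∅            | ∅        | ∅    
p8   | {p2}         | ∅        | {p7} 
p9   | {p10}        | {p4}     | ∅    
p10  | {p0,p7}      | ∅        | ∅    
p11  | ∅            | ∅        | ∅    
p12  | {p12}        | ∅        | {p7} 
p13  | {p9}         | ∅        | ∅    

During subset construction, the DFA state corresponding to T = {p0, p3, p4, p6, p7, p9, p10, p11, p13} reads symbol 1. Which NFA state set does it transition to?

{p0, p3, p4, p5, p7, p9, p10, p11}

p4 on 1 → {p5}.
No 1-transition from p0, p3, p6, p7, p9, p10, p11, p13.
Union after reading 1: {p5}.
Now take the ε-closure:
From p5 via ε: add p7, p9, p11.
From p9 via ε: add p10.
From p10 via ε: add p0.
From p0 via ε: add p3, p4.
No new states can be added; the closed set is {p0, p3, p4, p5, p7, p9, p10, p11}.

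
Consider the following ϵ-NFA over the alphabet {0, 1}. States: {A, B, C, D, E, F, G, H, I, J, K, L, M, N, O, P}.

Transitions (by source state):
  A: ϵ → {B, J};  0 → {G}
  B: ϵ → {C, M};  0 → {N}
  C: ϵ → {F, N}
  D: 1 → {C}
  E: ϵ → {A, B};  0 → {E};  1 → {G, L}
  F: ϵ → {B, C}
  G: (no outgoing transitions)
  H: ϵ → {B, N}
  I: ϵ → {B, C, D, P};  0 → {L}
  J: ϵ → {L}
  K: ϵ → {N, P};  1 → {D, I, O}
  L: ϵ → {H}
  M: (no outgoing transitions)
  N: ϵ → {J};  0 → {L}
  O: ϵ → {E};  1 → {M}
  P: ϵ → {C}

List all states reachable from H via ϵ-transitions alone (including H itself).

Start with {H}.
From H via ϵ: add B, N.
From B via ϵ: add C, M.
From N via ϵ: add J.
From C via ϵ: add F.
From J via ϵ: add L.
No new states can be added; the closed set is {B, C, F, H, J, L, M, N}.

{B, C, F, H, J, L, M, N}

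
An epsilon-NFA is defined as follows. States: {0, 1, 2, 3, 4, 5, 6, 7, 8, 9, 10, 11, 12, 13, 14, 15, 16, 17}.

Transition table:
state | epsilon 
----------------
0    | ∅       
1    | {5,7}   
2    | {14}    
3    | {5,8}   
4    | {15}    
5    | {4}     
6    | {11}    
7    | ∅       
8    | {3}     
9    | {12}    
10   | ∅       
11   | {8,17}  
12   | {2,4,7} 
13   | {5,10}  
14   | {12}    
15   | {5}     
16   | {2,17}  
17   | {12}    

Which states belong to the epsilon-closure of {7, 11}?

{2, 3, 4, 5, 7, 8, 11, 12, 14, 15, 17}

Start with {7, 11}.
From 11 via epsilon: add 8, 17.
From 8 via epsilon: add 3.
From 17 via epsilon: add 12.
From 3 via epsilon: add 5.
From 12 via epsilon: add 2, 4.
From 2 via epsilon: add 14.
From 4 via epsilon: add 15.
No new states can be added; the closed set is {2, 3, 4, 5, 7, 8, 11, 12, 14, 15, 17}.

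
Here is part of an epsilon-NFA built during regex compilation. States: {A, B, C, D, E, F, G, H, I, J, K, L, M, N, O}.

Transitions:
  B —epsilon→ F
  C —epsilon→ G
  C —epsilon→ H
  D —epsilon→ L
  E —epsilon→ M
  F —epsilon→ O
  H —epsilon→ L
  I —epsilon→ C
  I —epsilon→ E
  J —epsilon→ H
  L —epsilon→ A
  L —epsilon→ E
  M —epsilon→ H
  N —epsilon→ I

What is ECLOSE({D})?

{A, D, E, H, L, M}

Start with {D}.
From D via epsilon: add L.
From L via epsilon: add A, E.
From E via epsilon: add M.
From M via epsilon: add H.
No new states can be added; the closed set is {A, D, E, H, L, M}.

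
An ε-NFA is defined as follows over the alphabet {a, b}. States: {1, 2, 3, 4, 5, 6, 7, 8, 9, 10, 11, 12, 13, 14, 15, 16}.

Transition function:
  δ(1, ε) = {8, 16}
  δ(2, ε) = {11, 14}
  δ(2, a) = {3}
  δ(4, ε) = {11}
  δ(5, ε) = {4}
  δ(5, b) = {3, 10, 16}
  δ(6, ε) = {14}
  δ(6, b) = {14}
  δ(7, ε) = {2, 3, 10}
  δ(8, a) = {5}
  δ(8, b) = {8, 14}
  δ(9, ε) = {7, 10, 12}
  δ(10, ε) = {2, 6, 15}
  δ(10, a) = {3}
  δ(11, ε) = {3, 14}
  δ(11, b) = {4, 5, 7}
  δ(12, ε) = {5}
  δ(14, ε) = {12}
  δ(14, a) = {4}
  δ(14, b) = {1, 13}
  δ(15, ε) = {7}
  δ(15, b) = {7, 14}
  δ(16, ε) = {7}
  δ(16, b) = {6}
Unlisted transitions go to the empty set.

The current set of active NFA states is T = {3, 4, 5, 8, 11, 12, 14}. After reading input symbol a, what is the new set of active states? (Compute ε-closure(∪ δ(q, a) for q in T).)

8 on a → {5}.
14 on a → {4}.
No a-transition from 3, 4, 5, 11, 12.
Union after reading a: {4, 5}.
Now take the ε-closure:
From 4 via ε: add 11.
From 11 via ε: add 3, 14.
From 14 via ε: add 12.
No new states can be added; the closed set is {3, 4, 5, 11, 12, 14}.

{3, 4, 5, 11, 12, 14}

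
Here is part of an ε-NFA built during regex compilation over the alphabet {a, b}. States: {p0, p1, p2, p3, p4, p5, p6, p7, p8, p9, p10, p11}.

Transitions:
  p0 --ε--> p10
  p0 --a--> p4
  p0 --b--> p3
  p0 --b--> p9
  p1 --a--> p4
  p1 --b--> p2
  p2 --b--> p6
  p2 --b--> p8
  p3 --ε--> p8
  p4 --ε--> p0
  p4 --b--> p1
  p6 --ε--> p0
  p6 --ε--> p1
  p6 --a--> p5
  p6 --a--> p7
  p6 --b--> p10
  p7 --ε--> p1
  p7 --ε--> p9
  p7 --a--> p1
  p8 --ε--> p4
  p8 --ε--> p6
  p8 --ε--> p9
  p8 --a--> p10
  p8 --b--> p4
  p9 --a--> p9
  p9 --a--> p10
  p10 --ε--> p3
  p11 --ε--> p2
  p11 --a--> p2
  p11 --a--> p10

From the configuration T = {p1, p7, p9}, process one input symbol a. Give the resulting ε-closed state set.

p1 on a → {p4}.
p7 on a → {p1}.
p9 on a → {p9, p10}.
Union after reading a: {p1, p4, p9, p10}.
Now take the ε-closure:
From p4 via ε: add p0.
From p10 via ε: add p3.
From p3 via ε: add p8.
From p8 via ε: add p6.
No new states can be added; the closed set is {p0, p1, p3, p4, p6, p8, p9, p10}.

{p0, p1, p3, p4, p6, p8, p9, p10}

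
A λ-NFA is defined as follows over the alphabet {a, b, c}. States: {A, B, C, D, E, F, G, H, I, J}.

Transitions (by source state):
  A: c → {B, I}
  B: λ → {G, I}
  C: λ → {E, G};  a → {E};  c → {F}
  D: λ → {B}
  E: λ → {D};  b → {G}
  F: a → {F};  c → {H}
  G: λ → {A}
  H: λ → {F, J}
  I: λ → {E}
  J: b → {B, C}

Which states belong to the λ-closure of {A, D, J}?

Start with {A, D, J}.
From D via λ: add B.
From B via λ: add G, I.
From I via λ: add E.
No new states can be added; the closed set is {A, B, D, E, G, I, J}.

{A, B, D, E, G, I, J}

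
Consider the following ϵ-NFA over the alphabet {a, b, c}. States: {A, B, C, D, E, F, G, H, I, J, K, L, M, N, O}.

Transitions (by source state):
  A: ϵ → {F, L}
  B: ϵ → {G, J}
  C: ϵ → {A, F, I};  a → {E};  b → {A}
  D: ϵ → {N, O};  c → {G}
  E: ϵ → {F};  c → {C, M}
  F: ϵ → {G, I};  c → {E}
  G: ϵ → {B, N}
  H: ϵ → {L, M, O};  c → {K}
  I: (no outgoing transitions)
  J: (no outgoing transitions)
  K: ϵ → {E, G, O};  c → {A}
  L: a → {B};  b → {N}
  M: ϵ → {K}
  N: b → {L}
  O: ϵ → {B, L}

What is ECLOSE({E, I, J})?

{B, E, F, G, I, J, N}

Start with {E, I, J}.
From E via ϵ: add F.
From F via ϵ: add G.
From G via ϵ: add B, N.
No new states can be added; the closed set is {B, E, F, G, I, J, N}.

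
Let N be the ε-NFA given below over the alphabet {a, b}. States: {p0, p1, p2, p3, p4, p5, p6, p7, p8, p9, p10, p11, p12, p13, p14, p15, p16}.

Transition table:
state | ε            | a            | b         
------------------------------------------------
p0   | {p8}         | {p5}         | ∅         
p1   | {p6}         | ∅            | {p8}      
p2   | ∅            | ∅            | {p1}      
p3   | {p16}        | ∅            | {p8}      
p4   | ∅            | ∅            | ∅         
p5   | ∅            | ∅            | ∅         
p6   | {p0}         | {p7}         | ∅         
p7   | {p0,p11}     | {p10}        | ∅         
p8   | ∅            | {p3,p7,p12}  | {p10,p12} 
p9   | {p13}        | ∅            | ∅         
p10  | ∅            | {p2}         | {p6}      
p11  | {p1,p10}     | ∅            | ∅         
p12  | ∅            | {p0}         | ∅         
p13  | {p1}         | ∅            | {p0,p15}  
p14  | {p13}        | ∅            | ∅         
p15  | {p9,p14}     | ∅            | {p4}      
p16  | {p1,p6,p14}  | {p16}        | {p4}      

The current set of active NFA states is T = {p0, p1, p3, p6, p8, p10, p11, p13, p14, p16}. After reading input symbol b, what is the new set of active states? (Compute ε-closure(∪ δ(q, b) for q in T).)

p1 on b → {p8}.
p3 on b → {p8}.
p8 on b → {p10, p12}.
p10 on b → {p6}.
p13 on b → {p0, p15}.
p16 on b → {p4}.
No b-transition from p0, p6, p11, p14.
Union after reading b: {p0, p4, p6, p8, p10, p12, p15}.
Now take the ε-closure:
From p15 via ε: add p9, p14.
From p9 via ε: add p13.
From p13 via ε: add p1.
No new states can be added; the closed set is {p0, p1, p4, p6, p8, p9, p10, p12, p13, p14, p15}.

{p0, p1, p4, p6, p8, p9, p10, p12, p13, p14, p15}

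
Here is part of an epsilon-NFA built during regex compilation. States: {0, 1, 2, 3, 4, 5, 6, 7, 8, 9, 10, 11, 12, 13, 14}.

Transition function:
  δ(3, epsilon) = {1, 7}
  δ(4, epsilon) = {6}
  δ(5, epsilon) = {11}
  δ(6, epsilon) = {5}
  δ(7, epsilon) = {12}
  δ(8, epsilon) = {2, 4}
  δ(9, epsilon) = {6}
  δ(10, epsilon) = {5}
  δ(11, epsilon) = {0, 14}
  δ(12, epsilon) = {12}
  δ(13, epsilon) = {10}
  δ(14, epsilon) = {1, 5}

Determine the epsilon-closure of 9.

{0, 1, 5, 6, 9, 11, 14}

Start with {9}.
From 9 via epsilon: add 6.
From 6 via epsilon: add 5.
From 5 via epsilon: add 11.
From 11 via epsilon: add 0, 14.
From 14 via epsilon: add 1.
No new states can be added; the closed set is {0, 1, 5, 6, 9, 11, 14}.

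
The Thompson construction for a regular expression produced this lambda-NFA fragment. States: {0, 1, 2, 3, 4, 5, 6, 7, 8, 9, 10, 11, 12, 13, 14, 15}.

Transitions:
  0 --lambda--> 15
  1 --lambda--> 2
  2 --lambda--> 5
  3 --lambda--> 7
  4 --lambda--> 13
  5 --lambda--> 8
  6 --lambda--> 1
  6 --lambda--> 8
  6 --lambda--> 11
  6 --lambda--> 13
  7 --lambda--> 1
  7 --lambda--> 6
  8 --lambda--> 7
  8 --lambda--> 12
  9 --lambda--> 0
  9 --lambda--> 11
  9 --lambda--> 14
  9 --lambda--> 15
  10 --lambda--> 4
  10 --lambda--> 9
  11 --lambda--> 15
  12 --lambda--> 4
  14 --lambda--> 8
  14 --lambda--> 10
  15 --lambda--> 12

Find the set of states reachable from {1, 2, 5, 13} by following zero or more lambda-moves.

Start with {1, 2, 5, 13}.
From 5 via lambda: add 8.
From 8 via lambda: add 7, 12.
From 7 via lambda: add 6.
From 12 via lambda: add 4.
From 6 via lambda: add 11.
From 11 via lambda: add 15.
No new states can be added; the closed set is {1, 2, 4, 5, 6, 7, 8, 11, 12, 13, 15}.

{1, 2, 4, 5, 6, 7, 8, 11, 12, 13, 15}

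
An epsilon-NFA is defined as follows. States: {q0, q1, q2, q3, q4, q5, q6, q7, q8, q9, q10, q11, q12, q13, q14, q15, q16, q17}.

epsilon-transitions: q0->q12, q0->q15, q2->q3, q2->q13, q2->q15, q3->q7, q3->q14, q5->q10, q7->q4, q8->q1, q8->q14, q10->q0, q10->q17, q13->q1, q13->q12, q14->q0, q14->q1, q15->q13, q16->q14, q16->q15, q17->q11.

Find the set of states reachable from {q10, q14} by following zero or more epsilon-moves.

{q0, q1, q10, q11, q12, q13, q14, q15, q17}

Start with {q10, q14}.
From q10 via epsilon: add q0, q17.
From q14 via epsilon: add q1.
From q0 via epsilon: add q12, q15.
From q17 via epsilon: add q11.
From q15 via epsilon: add q13.
No new states can be added; the closed set is {q0, q1, q10, q11, q12, q13, q14, q15, q17}.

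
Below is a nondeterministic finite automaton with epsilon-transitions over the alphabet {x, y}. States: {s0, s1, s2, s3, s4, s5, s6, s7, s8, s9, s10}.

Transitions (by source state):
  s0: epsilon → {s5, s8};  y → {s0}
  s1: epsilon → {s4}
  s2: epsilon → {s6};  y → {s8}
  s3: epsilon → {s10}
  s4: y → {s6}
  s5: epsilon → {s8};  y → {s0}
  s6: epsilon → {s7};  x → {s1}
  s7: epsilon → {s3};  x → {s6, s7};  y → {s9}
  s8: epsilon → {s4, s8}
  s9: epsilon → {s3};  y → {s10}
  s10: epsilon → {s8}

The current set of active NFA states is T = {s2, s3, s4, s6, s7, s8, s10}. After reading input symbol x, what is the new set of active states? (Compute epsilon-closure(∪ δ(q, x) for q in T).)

s6 on x → {s1}.
s7 on x → {s6, s7}.
No x-transition from s2, s3, s4, s8, s10.
Union after reading x: {s1, s6, s7}.
Now take the epsilon-closure:
From s1 via epsilon: add s4.
From s7 via epsilon: add s3.
From s3 via epsilon: add s10.
From s10 via epsilon: add s8.
No new states can be added; the closed set is {s1, s3, s4, s6, s7, s8, s10}.

{s1, s3, s4, s6, s7, s8, s10}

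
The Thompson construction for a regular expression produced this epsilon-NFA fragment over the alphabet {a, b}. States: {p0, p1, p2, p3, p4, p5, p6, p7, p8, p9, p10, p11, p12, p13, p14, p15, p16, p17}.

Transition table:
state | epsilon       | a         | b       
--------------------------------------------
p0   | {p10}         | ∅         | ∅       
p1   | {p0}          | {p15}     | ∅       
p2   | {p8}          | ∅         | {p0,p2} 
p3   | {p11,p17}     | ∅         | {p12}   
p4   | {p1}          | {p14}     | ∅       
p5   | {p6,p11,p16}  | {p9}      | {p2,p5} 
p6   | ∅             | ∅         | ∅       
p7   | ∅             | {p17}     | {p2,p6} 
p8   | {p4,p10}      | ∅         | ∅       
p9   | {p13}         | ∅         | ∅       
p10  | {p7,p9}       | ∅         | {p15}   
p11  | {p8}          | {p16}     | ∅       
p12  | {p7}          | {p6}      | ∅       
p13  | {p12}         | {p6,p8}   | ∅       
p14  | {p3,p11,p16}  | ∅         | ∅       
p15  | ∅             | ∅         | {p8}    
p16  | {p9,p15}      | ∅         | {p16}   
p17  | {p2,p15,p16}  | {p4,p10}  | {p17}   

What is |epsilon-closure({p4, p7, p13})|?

8

Start with {p4, p7, p13}.
From p4 via epsilon: add p1.
From p13 via epsilon: add p12.
From p1 via epsilon: add p0.
From p0 via epsilon: add p10.
From p10 via epsilon: add p9.
epsilon-closure = {p0, p1, p4, p7, p9, p10, p12, p13}, which has 8 states.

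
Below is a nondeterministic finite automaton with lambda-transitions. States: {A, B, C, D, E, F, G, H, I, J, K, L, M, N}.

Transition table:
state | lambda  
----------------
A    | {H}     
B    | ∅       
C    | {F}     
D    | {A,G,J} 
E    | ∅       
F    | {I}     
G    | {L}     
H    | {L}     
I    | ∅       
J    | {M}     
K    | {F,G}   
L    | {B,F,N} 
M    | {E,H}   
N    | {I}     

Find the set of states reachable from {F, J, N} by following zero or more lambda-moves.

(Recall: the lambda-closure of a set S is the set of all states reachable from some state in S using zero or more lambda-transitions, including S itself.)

{B, E, F, H, I, J, L, M, N}

Start with {F, J, N}.
From F via lambda: add I.
From J via lambda: add M.
From M via lambda: add E, H.
From H via lambda: add L.
From L via lambda: add B.
No new states can be added; the closed set is {B, E, F, H, I, J, L, M, N}.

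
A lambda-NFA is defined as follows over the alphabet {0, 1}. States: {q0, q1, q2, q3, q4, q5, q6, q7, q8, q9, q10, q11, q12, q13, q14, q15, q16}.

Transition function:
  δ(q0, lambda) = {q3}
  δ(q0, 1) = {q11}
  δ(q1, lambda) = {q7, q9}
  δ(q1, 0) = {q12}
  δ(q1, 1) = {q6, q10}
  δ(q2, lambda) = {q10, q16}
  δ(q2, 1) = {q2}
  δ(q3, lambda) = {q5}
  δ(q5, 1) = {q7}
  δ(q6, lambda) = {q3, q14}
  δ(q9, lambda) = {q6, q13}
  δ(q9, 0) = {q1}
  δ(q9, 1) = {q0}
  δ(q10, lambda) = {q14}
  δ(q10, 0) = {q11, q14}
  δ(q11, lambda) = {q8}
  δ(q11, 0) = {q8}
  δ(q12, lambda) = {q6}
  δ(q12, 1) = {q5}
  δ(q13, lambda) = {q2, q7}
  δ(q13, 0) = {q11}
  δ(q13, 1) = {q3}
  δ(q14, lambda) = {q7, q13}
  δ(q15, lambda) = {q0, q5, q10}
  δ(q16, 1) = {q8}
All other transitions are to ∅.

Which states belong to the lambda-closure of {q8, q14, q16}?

Start with {q8, q14, q16}.
From q14 via lambda: add q7, q13.
From q13 via lambda: add q2.
From q2 via lambda: add q10.
No new states can be added; the closed set is {q2, q7, q8, q10, q13, q14, q16}.

{q2, q7, q8, q10, q13, q14, q16}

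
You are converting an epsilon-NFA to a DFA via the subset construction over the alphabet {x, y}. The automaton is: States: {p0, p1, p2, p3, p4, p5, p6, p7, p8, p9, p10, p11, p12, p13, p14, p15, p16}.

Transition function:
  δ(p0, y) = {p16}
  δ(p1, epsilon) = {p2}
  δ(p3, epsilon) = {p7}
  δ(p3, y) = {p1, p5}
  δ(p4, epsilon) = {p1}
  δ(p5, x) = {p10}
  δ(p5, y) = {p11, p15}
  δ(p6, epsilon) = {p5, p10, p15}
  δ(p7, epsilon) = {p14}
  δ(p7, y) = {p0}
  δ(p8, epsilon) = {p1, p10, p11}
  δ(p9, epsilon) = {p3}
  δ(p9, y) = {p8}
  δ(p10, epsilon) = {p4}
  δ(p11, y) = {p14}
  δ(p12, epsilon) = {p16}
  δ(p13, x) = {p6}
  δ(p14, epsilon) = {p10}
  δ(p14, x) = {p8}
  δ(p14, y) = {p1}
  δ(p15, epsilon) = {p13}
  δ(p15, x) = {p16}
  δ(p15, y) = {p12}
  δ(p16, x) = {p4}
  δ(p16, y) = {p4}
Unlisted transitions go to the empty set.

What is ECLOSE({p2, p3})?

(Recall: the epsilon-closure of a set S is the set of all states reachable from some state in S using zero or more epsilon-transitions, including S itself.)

{p1, p2, p3, p4, p7, p10, p14}

Start with {p2, p3}.
From p3 via epsilon: add p7.
From p7 via epsilon: add p14.
From p14 via epsilon: add p10.
From p10 via epsilon: add p4.
From p4 via epsilon: add p1.
No new states can be added; the closed set is {p1, p2, p3, p4, p7, p10, p14}.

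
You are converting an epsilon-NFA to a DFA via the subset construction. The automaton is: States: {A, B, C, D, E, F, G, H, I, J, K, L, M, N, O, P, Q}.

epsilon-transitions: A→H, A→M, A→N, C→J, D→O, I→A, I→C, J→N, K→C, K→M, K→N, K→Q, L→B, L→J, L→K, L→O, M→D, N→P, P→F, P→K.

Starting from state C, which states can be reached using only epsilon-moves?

{C, D, F, J, K, M, N, O, P, Q}

Start with {C}.
From C via epsilon: add J.
From J via epsilon: add N.
From N via epsilon: add P.
From P via epsilon: add F, K.
From K via epsilon: add M, Q.
From M via epsilon: add D.
From D via epsilon: add O.
No new states can be added; the closed set is {C, D, F, J, K, M, N, O, P, Q}.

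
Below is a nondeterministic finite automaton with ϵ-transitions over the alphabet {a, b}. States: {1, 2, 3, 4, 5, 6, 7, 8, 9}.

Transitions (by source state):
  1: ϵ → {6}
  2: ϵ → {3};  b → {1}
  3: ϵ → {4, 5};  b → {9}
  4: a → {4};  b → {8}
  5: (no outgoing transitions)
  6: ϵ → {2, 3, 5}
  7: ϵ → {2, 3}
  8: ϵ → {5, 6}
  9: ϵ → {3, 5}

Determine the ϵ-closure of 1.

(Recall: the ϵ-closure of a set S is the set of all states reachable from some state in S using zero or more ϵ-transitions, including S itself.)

{1, 2, 3, 4, 5, 6}

Start with {1}.
From 1 via ϵ: add 6.
From 6 via ϵ: add 2, 3, 5.
From 3 via ϵ: add 4.
No new states can be added; the closed set is {1, 2, 3, 4, 5, 6}.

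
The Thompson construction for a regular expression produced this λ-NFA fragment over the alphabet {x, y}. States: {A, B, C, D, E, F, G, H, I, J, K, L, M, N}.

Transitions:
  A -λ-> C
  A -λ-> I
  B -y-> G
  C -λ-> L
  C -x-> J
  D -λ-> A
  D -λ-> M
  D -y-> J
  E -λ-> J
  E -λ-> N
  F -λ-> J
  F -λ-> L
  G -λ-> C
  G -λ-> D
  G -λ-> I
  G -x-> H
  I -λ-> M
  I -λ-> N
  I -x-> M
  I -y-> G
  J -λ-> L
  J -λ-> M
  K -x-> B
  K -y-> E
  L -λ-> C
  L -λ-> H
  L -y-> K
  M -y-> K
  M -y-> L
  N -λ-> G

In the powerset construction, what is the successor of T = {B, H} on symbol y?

B on y → {G}.
No y-transition from H.
Union after reading y: {G}.
Now take the λ-closure:
From G via λ: add C, D, I.
From C via λ: add L.
From D via λ: add A, M.
From I via λ: add N.
From L via λ: add H.
No new states can be added; the closed set is {A, C, D, G, H, I, L, M, N}.

{A, C, D, G, H, I, L, M, N}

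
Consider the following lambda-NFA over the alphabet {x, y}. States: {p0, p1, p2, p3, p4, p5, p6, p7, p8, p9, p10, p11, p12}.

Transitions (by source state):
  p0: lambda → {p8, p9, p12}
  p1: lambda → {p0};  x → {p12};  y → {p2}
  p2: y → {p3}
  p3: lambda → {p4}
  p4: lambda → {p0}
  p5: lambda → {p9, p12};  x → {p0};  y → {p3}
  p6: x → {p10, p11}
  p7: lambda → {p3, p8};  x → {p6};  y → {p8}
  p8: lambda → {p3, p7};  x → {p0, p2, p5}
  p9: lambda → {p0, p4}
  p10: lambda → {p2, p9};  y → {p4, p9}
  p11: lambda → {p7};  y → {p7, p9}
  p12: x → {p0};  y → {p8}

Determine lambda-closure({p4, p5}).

{p0, p3, p4, p5, p7, p8, p9, p12}

Start with {p4, p5}.
From p4 via lambda: add p0.
From p5 via lambda: add p9, p12.
From p0 via lambda: add p8.
From p8 via lambda: add p3, p7.
No new states can be added; the closed set is {p0, p3, p4, p5, p7, p8, p9, p12}.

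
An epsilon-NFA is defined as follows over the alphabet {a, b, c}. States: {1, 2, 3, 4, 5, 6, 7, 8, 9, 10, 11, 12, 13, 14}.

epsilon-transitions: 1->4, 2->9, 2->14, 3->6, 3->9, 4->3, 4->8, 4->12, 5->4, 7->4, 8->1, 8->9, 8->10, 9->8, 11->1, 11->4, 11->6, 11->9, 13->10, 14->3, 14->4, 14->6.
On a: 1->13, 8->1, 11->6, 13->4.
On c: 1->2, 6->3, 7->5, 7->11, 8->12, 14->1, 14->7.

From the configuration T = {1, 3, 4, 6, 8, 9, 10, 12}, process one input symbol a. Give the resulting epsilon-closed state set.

1 on a → {13}.
8 on a → {1}.
No a-transition from 3, 4, 6, 9, 10, 12.
Union after reading a: {1, 13}.
Now take the epsilon-closure:
From 1 via epsilon: add 4.
From 13 via epsilon: add 10.
From 4 via epsilon: add 3, 8, 12.
From 3 via epsilon: add 6, 9.
No new states can be added; the closed set is {1, 3, 4, 6, 8, 9, 10, 12, 13}.

{1, 3, 4, 6, 8, 9, 10, 12, 13}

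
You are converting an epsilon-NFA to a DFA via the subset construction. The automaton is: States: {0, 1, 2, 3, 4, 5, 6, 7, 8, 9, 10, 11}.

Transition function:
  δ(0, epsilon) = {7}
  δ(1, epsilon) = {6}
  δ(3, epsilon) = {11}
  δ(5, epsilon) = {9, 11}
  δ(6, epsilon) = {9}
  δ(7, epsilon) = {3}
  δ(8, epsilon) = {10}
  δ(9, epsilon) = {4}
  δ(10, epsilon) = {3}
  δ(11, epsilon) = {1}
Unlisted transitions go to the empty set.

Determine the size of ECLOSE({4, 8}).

Start with {4, 8}.
From 8 via epsilon: add 10.
From 10 via epsilon: add 3.
From 3 via epsilon: add 11.
From 11 via epsilon: add 1.
From 1 via epsilon: add 6.
From 6 via epsilon: add 9.
epsilon-closure = {1, 3, 4, 6, 8, 9, 10, 11}, which has 8 states.

8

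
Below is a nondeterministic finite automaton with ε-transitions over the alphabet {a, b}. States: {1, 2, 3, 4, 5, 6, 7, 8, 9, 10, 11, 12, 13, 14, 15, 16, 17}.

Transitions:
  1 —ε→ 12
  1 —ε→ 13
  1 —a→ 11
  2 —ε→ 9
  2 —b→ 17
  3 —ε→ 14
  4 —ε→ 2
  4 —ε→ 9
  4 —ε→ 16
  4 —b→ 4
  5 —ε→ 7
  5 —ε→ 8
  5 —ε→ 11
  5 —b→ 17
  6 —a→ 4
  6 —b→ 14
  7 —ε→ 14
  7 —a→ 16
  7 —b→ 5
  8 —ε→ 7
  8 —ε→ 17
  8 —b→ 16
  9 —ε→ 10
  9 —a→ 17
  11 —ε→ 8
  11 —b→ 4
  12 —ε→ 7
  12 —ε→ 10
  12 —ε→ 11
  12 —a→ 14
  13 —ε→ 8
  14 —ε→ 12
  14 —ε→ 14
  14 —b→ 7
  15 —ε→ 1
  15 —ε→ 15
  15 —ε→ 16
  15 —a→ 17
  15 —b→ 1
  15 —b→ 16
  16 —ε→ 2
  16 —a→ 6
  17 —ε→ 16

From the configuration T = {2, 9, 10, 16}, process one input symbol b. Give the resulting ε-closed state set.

{2, 9, 10, 16, 17}

2 on b → {17}.
No b-transition from 9, 10, 16.
Union after reading b: {17}.
Now take the ε-closure:
From 17 via ε: add 16.
From 16 via ε: add 2.
From 2 via ε: add 9.
From 9 via ε: add 10.
No new states can be added; the closed set is {2, 9, 10, 16, 17}.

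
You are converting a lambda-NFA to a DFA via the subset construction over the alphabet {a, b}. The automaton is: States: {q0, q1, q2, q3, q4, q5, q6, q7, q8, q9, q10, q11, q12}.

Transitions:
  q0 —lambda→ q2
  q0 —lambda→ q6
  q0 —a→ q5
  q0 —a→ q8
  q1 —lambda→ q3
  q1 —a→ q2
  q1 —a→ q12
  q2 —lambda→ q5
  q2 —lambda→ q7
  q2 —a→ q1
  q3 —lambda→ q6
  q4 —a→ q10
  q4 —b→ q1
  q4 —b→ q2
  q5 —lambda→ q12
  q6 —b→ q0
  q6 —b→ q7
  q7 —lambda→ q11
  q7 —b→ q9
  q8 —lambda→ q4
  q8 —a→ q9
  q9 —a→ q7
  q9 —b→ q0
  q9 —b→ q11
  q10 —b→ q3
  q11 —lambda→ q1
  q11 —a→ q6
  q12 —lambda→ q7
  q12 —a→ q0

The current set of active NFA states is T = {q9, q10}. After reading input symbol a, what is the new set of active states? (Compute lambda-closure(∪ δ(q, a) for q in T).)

{q1, q3, q6, q7, q11}

q9 on a → {q7}.
No a-transition from q10.
Union after reading a: {q7}.
Now take the lambda-closure:
From q7 via lambda: add q11.
From q11 via lambda: add q1.
From q1 via lambda: add q3.
From q3 via lambda: add q6.
No new states can be added; the closed set is {q1, q3, q6, q7, q11}.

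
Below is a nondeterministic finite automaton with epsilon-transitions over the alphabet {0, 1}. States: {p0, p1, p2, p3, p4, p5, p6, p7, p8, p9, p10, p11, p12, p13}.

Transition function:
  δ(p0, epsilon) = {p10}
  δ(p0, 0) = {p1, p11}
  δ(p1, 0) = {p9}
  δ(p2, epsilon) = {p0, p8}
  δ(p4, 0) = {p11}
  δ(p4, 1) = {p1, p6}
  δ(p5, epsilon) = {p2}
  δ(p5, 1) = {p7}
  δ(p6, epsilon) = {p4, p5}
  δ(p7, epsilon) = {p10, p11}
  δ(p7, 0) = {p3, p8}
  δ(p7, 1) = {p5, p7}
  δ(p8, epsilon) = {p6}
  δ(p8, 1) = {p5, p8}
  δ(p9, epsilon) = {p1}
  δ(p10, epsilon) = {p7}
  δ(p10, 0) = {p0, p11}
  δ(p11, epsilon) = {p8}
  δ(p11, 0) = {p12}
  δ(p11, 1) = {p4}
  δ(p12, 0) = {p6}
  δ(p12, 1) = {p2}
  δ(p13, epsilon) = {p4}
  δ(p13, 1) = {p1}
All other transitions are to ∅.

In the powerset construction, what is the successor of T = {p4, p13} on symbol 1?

{p0, p1, p2, p4, p5, p6, p7, p8, p10, p11}

p4 on 1 → {p1, p6}.
p13 on 1 → {p1}.
Union after reading 1: {p1, p6}.
Now take the epsilon-closure:
From p6 via epsilon: add p4, p5.
From p5 via epsilon: add p2.
From p2 via epsilon: add p0, p8.
From p0 via epsilon: add p10.
From p10 via epsilon: add p7.
From p7 via epsilon: add p11.
No new states can be added; the closed set is {p0, p1, p2, p4, p5, p6, p7, p8, p10, p11}.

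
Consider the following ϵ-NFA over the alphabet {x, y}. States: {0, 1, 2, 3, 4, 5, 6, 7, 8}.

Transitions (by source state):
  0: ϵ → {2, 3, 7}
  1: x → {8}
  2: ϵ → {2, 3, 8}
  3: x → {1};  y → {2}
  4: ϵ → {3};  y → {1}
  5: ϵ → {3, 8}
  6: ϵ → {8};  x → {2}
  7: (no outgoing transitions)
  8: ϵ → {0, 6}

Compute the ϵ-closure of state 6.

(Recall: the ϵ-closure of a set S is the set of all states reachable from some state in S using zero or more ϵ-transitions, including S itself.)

{0, 2, 3, 6, 7, 8}

Start with {6}.
From 6 via ϵ: add 8.
From 8 via ϵ: add 0.
From 0 via ϵ: add 2, 3, 7.
No new states can be added; the closed set is {0, 2, 3, 6, 7, 8}.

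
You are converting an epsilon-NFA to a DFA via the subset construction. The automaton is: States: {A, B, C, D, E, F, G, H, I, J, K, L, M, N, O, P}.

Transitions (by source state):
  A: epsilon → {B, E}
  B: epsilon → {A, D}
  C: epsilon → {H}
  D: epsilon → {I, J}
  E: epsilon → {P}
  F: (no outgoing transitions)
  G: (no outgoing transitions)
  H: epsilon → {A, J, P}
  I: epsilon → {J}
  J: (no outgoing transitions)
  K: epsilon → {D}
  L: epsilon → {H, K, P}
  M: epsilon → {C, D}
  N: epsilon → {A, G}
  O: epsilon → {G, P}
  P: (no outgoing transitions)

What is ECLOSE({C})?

{A, B, C, D, E, H, I, J, P}

Start with {C}.
From C via epsilon: add H.
From H via epsilon: add A, J, P.
From A via epsilon: add B, E.
From B via epsilon: add D.
From D via epsilon: add I.
No new states can be added; the closed set is {A, B, C, D, E, H, I, J, P}.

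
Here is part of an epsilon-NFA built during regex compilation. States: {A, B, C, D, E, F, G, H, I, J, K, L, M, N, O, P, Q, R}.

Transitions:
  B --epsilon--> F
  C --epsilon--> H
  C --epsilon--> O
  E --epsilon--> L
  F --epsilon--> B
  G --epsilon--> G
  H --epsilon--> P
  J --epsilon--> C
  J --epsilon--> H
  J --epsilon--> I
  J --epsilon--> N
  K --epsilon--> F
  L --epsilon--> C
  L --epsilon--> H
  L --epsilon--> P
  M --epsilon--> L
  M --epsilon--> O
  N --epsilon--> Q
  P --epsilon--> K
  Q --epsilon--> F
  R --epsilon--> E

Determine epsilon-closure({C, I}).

Start with {C, I}.
From C via epsilon: add H, O.
From H via epsilon: add P.
From P via epsilon: add K.
From K via epsilon: add F.
From F via epsilon: add B.
No new states can be added; the closed set is {B, C, F, H, I, K, O, P}.

{B, C, F, H, I, K, O, P}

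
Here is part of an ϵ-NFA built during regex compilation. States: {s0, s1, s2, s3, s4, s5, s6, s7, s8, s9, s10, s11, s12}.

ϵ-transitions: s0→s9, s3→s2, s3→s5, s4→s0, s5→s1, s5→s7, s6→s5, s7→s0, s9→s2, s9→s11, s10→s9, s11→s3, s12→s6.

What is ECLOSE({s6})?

Start with {s6}.
From s6 via ϵ: add s5.
From s5 via ϵ: add s1, s7.
From s7 via ϵ: add s0.
From s0 via ϵ: add s9.
From s9 via ϵ: add s2, s11.
From s11 via ϵ: add s3.
No new states can be added; the closed set is {s0, s1, s2, s3, s5, s6, s7, s9, s11}.

{s0, s1, s2, s3, s5, s6, s7, s9, s11}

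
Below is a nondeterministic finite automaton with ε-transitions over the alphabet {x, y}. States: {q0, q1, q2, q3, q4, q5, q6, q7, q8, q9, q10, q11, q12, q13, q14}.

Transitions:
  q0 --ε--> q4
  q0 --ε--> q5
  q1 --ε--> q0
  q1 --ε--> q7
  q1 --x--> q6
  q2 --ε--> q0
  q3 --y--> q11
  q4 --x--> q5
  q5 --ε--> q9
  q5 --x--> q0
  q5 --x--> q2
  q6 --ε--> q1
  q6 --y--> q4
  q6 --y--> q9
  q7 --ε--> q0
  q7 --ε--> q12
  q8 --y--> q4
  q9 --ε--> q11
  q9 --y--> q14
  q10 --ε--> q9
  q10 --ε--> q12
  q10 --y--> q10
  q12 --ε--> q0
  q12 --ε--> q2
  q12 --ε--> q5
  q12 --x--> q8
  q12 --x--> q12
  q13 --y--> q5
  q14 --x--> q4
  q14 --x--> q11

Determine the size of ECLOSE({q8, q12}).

8

Start with {q8, q12}.
From q12 via ε: add q0, q2, q5.
From q0 via ε: add q4.
From q5 via ε: add q9.
From q9 via ε: add q11.
ε-closure = {q0, q2, q4, q5, q8, q9, q11, q12}, which has 8 states.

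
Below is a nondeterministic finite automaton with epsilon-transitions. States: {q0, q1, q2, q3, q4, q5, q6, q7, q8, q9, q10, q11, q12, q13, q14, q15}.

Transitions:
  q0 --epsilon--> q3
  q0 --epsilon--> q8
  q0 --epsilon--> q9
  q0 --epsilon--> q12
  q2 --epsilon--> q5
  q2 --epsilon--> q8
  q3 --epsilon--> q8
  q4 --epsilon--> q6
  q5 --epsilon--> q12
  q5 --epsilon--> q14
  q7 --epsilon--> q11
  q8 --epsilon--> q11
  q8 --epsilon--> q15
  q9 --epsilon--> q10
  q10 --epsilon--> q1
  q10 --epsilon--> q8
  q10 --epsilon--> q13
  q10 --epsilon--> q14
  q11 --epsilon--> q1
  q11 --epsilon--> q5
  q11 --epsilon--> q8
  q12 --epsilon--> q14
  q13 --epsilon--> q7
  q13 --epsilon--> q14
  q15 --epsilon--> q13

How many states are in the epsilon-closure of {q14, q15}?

Start with {q14, q15}.
From q15 via epsilon: add q13.
From q13 via epsilon: add q7.
From q7 via epsilon: add q11.
From q11 via epsilon: add q1, q5, q8.
From q5 via epsilon: add q12.
epsilon-closure = {q1, q5, q7, q8, q11, q12, q13, q14, q15}, which has 9 states.

9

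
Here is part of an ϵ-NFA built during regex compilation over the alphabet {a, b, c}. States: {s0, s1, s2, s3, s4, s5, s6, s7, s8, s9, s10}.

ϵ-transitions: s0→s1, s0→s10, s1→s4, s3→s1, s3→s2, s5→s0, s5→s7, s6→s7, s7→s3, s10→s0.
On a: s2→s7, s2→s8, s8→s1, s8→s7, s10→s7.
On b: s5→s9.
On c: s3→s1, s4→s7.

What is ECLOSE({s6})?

Start with {s6}.
From s6 via ϵ: add s7.
From s7 via ϵ: add s3.
From s3 via ϵ: add s1, s2.
From s1 via ϵ: add s4.
No new states can be added; the closed set is {s1, s2, s3, s4, s6, s7}.

{s1, s2, s3, s4, s6, s7}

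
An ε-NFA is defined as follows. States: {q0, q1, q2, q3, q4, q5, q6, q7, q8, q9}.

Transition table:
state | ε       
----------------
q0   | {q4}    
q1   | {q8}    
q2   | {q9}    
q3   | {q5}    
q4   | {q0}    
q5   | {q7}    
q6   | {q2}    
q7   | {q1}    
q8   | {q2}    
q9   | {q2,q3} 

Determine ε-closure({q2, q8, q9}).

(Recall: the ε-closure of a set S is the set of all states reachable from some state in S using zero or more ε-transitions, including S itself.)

{q1, q2, q3, q5, q7, q8, q9}

Start with {q2, q8, q9}.
From q9 via ε: add q3.
From q3 via ε: add q5.
From q5 via ε: add q7.
From q7 via ε: add q1.
No new states can be added; the closed set is {q1, q2, q3, q5, q7, q8, q9}.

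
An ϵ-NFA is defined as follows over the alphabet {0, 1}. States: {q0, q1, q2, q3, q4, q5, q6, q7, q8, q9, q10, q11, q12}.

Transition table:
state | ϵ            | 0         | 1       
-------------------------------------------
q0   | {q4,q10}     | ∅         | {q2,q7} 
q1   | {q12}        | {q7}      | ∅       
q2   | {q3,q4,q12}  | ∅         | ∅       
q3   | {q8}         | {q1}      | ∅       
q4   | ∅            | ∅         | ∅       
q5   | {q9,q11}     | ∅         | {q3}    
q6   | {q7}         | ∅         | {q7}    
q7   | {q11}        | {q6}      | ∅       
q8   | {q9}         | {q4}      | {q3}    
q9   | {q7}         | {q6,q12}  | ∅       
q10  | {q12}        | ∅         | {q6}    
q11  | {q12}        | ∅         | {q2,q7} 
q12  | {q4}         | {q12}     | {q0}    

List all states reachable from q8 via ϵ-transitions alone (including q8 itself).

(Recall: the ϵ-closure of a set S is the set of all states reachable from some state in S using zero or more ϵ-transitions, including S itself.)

{q4, q7, q8, q9, q11, q12}

Start with {q8}.
From q8 via ϵ: add q9.
From q9 via ϵ: add q7.
From q7 via ϵ: add q11.
From q11 via ϵ: add q12.
From q12 via ϵ: add q4.
No new states can be added; the closed set is {q4, q7, q8, q9, q11, q12}.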